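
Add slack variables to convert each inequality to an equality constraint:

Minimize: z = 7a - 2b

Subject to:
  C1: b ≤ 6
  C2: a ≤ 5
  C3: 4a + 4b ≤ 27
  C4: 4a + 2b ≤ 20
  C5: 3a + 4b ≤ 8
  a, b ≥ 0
min z = 7a - 2b

s.t.
  b + s1 = 6
  a + s2 = 5
  4a + 4b + s3 = 27
  4a + 2b + s4 = 20
  3a + 4b + s5 = 8
  a, b, s1, s2, s3, s4, s5 ≥ 0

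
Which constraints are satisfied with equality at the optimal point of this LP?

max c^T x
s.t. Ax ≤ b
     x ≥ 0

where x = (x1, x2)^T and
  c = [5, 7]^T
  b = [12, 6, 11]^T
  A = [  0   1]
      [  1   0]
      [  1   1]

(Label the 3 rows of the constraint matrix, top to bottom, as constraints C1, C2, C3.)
Optimal: x1 = 0, x2 = 11
Binding: C3, x1 ≥ 0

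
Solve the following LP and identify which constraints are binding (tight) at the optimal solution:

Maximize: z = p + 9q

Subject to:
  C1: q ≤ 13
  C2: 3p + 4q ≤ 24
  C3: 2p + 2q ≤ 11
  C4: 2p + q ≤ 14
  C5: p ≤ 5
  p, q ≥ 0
Optimal: p = 0, q = 5.5
Slack at optimum:
  C1: slack = 7.5
  C2: slack = 2
  C3: slack = 0 (binding)
  C4: slack = 8.5
  C5: slack = 5
  p ≥ 0: p = 0 (binding)
  q ≥ 0: q = 5.5
Binding constraints: C3, p ≥ 0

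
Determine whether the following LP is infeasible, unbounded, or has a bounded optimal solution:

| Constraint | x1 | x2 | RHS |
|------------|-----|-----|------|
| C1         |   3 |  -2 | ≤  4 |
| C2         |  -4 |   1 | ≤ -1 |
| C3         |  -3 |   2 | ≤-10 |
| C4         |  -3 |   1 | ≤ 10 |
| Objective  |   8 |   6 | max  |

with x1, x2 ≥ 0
C1 requires 3x1 - 2x2 ≤ 4, while C3 (-3x1 + 2x2 ≤ -10) is equivalent to 3x1 - 2x2 ≥ 10. Together they would need 10 ≤ 3x1 - 2x2 ≤ 4, which is impossible since 10 > 4. No point satisfies all constraints.

Infeasible: no point satisfies all constraints simultaneously.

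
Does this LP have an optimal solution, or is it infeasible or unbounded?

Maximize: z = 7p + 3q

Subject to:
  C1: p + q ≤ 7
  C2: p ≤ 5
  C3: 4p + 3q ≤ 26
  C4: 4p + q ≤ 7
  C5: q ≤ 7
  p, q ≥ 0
The point (0, 7) satisfies every constraint, so the LP is feasible; the constraints give p ≤ 5 and q ≤ 7, which with p, q ≥ 0 keep the feasible region inside a bounded box. A feasible, bounded LP attains a finite optimum at a vertex.

Feasible with finite optimum z* = 21 at (0, 7).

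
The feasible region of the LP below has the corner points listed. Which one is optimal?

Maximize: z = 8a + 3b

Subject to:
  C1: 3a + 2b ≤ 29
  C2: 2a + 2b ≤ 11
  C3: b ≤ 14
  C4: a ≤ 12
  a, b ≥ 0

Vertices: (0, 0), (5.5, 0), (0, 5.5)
Evaluating z = 8a + 3b at each vertex:
  (0, 0): z = 0
  (5.5, 0): z = 44
  (0, 5.5): z = 16.5

The largest value is z = 44, attained at (5.5, 0).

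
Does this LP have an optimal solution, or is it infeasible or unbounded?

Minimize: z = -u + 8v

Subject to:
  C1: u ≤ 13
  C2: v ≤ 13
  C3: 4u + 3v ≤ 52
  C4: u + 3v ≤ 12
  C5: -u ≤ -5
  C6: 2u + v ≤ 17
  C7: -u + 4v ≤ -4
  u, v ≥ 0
The point (8.5, 0) satisfies every constraint, so the LP is feasible; the constraints give u ≤ 13 and v ≤ 13, which with u, v ≥ 0 keep the feasible region inside a bounded box. A feasible, bounded LP attains a finite optimum at a vertex.

Evaluating z = -u + 8v at each vertex:
  (5, 0.25): z = -3
  (5, 0): z = -5
  (8.5, 0): z = -8.5
  (8, 1): z = 0

The LP has an optimal solution: (8.5, 0) with z = -8.5.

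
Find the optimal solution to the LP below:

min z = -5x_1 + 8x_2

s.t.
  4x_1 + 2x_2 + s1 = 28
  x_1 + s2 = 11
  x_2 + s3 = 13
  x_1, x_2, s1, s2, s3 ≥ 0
x_1 = 7, x_2 = 0, z = -35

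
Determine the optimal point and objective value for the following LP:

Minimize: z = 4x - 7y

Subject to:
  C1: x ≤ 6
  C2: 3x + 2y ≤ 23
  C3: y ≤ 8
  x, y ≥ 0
Each vertex is the intersection of two constraint boundaries that also satisfies all remaining constraints:
  x = 0 and y = 0 → (0, 0)
  x = 6 and y = 0 → (6, 0)
  x = 6 and 3x + 2y = 23 → (6, 2.5)
  3x + 2y = 23 and y = 8 → (2.333, 8)
  y = 8 and x = 0 → (0, 8)

Evaluating z = 4x - 7y at each vertex:
  (0, 0): z = 0
  (6, 0): z = 24
  (6, 2.5): z = 6.5
  (2.333, 8): z = -46.67
  (0, 8): z = -56

The minimum is at (0, 8) with z = -56.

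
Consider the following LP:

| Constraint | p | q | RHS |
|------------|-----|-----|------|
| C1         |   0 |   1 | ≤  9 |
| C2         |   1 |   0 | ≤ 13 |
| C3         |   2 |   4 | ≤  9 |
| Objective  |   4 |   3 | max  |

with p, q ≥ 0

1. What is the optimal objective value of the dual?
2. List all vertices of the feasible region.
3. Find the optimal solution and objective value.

1. 18 (by strong duality, equal to the primal optimum)
2. (0, 0), (4.5, 0), (0, 2.25)
3. p = 4.5, q = 0, z = 18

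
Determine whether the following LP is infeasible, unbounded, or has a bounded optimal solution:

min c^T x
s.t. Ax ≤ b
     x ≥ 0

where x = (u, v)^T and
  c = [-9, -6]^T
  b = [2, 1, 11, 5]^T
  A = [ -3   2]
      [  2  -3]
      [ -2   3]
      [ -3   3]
Feasible point: (0, 0) satisfies every constraint, so the LP is feasible.
Direction d = (3, 2): for each constraint row a, a·d ≤ 0 —
  (-3)(3) + (2)(2) = -5 ≤ 0
  (2)(3) + (-3)(2) = 0 ≤ 0
  (-2)(3) + (3)(2) = 0 ≤ 0
  (-3)(3) + (3)(2) = -3 ≤ 0
and d ≥ 0, so (0, 0) + t·d stays feasible for every t ≥ 0. Along this ray z = -9u - 6v changes by -39 per unit t, so z → −∞.

Unbounded — the objective can decrease without bound over the feasible region.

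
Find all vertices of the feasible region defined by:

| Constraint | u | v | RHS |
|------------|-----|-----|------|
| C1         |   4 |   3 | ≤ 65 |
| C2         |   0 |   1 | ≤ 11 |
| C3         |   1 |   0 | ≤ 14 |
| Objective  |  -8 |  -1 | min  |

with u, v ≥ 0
Each vertex is the intersection of two constraint boundaries that also satisfies all remaining constraints:
  u = 0 and v = 0 → (0, 0)
  u = 14 and v = 0 → (14, 0)
  4u + 3v = 65 and u = 14 → (14, 3)
  4u + 3v = 65 and v = 11 → (8, 11)
  v = 11 and u = 0 → (0, 11)

Vertices: (0, 0), (14, 0), (14, 3), (8, 11), (0, 11)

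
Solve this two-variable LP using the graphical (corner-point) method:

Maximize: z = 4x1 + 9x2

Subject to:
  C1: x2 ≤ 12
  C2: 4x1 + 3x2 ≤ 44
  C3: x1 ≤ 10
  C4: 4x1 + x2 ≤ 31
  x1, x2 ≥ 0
Each vertex is the intersection of two constraint boundaries that also satisfies all remaining constraints:
  x1 = 0 and x2 = 0 → (0, 0)
  4x1 + x2 = 31 and x2 = 0 → (7.75, 0)
  4x1 + 3x2 = 44 and 4x1 + x2 = 31 → (6.125, 6.5)
  x2 = 12 and 4x1 + 3x2 = 44 → (2, 12)
  x2 = 12 and x1 = 0 → (0, 12)

Evaluating z = 4x1 + 9x2 at each vertex:
  (0, 0): z = 0
  (7.75, 0): z = 31
  (6.125, 6.5): z = 83
  (2, 12): z = 116
  (0, 12): z = 108

The maximum is at (2, 12) with z = 116.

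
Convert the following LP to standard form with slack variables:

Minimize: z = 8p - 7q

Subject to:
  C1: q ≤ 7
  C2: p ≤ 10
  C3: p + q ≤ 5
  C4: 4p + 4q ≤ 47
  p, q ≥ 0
min z = 8p - 7q

s.t.
  q + s1 = 7
  p + s2 = 10
  p + q + s3 = 5
  4p + 4q + s4 = 47
  p, q, s1, s2, s3, s4 ≥ 0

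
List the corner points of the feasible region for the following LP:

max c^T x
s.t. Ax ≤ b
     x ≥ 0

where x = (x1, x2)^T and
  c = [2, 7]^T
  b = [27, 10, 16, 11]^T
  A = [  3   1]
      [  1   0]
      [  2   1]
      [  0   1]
Each vertex is the intersection of two constraint boundaries that also satisfies all remaining constraints:
  x1 = 0 and x2 = 0 → (0, 0)
  2x1 + x2 = 16 and x2 = 0 → (8, 0)
  2x1 + x2 = 16 and x2 = 11 → (2.5, 11)
  x2 = 11 and x1 = 0 → (0, 11)

Vertices: (0, 0), (8, 0), (2.5, 11), (0, 11)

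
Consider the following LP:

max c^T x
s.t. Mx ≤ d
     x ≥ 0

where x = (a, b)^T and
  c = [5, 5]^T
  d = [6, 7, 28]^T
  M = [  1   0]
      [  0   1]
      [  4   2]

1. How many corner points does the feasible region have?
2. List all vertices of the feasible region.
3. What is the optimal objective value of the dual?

1. 5
2. (0, 0), (6, 0), (6, 2), (3.5, 7), (0, 7)
3. 52.5 (by strong duality, equal to the primal optimum)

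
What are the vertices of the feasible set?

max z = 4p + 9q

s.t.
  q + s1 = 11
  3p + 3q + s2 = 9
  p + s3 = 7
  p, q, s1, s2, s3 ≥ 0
Each vertex is the intersection of two constraint boundaries that also satisfies all remaining constraints:
  p = 0 and q = 0 → (0, 0)
  3p + 3q = 9 and q = 0 → (3, 0)
  3p + 3q = 9 and p = 0 → (0, 3)

Vertices: (0, 0), (3, 0), (0, 3)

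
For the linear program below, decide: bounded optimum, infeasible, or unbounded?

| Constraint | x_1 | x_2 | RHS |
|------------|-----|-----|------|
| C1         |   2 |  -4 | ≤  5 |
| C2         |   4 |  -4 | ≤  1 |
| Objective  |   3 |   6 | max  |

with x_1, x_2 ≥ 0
Feasible point: (0, 0) satisfies every constraint, so the LP is feasible.
Direction d = (0, 1): for each constraint row a, a·d ≤ 0 —
  (2)(0) + (-4)(1) = -4 ≤ 0
  (4)(0) + (-4)(1) = -4 ≤ 0
and d ≥ 0, so (0, 0) + t·d stays feasible for every t ≥ 0. Along this ray z = 3x_1 + 6x_2 changes by 6 per unit t, so z → +∞.

Unbounded — the objective can increase without bound over the feasible region.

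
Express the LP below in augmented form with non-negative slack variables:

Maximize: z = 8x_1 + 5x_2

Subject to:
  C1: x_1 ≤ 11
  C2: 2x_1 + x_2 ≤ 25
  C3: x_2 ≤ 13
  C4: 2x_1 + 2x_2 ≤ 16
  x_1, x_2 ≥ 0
max z = 8x_1 + 5x_2

s.t.
  x_1 + s1 = 11
  2x_1 + x_2 + s2 = 25
  x_2 + s3 = 13
  2x_1 + 2x_2 + s4 = 16
  x_1, x_2, s1, s2, s3, s4 ≥ 0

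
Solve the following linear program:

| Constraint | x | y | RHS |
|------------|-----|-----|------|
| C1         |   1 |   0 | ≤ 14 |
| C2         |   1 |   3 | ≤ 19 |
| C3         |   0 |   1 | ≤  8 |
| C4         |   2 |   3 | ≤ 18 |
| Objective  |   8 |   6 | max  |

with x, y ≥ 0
Each vertex is the intersection of two constraint boundaries that also satisfies all remaining constraints:
  x = 0 and y = 0 → (0, 0)
  2x + 3y = 18 and y = 0 → (9, 0)
  2x + 3y = 18 and x = 0 → (0, 6)

Evaluating z = 8x + 6y at each vertex:
  (0, 0): z = 0
  (9, 0): z = 72
  (0, 6): z = 36

The maximum is at (9, 0) with z = 72.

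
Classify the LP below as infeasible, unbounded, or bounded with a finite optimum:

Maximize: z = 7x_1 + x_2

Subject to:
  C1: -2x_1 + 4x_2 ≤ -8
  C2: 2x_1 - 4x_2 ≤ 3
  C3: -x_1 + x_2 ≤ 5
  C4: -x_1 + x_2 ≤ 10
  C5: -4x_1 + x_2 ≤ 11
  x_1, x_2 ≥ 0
C2 requires 2x_1 - 4x_2 ≤ 3, while C1 (-2x_1 + 4x_2 ≤ -8) is equivalent to 2x_1 - 4x_2 ≥ 8. Together they would need 8 ≤ 2x_1 - 4x_2 ≤ 3, which is impossible since 8 > 3. No point satisfies all constraints.

Infeasible: no point satisfies all constraints simultaneously.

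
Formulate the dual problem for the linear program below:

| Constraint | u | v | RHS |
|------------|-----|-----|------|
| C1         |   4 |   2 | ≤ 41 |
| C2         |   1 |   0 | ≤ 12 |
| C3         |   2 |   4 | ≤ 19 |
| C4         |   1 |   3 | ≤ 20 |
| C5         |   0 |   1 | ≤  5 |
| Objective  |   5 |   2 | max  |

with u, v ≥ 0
Minimize: z = 41y1 + 12y2 + 19y3 + 20y4 + 5y5

Subject to:
  C1: -4y1 - y2 - 2y3 - y4 ≤ -5
  C2: -2y1 - 4y3 - 3y4 - y5 ≤ -2
  y1, y2, y3, y4, y5 ≥ 0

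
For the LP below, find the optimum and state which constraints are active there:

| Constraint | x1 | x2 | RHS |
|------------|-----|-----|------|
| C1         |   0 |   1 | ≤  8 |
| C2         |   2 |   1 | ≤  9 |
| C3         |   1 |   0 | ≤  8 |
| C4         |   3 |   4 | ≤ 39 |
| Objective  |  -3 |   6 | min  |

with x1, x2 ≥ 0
Optimal: x1 = 4.5, x2 = 0
Binding: C2, x2 ≥ 0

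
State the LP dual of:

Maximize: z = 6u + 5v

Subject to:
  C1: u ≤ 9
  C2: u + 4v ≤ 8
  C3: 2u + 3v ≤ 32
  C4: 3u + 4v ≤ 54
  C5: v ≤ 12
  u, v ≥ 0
Minimize: z = 9y1 + 8y2 + 32y3 + 54y4 + 12y5

Subject to:
  C1: -y1 - y2 - 2y3 - 3y4 ≤ -6
  C2: -4y2 - 3y3 - 4y4 - y5 ≤ -5
  y1, y2, y3, y4, y5 ≥ 0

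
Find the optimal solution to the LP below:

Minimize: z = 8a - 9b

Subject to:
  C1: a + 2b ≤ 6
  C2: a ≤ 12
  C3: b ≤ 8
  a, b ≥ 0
Each vertex is the intersection of two constraint boundaries that also satisfies all remaining constraints:
  a = 0 and b = 0 → (0, 0)
  a + 2b = 6 and b = 0 → (6, 0)
  a + 2b = 6 and a = 0 → (0, 3)

Evaluating z = 8a - 9b at each vertex:
  (0, 0): z = 0
  (6, 0): z = 48
  (0, 3): z = -27

The minimum is at (0, 3) with z = -27.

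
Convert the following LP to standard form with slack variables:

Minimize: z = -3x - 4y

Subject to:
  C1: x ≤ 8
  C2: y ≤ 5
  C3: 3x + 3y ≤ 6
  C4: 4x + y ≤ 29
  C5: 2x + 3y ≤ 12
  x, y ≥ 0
min z = -3x - 4y

s.t.
  x + s1 = 8
  y + s2 = 5
  3x + 3y + s3 = 6
  4x + y + s4 = 29
  2x + 3y + s5 = 12
  x, y, s1, s2, s3, s4, s5 ≥ 0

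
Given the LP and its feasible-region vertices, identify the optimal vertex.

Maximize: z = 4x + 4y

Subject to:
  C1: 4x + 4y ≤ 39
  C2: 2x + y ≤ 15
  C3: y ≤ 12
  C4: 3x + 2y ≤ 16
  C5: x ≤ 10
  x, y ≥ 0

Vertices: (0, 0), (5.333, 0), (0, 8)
Evaluating z = 4x + 4y at each vertex:
  (0, 0): z = 0
  (5.333, 0): z = 21.33
  (0, 8): z = 32

The largest value is z = 32, attained at (0, 8).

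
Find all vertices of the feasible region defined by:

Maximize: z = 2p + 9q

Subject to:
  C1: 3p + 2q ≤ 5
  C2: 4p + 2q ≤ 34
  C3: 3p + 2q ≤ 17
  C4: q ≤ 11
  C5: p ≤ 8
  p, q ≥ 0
Each vertex is the intersection of two constraint boundaries that also satisfies all remaining constraints:
  p = 0 and q = 0 → (0, 0)
  3p + 2q = 5 and q = 0 → (1.667, 0)
  3p + 2q = 5 and p = 0 → (0, 2.5)

Vertices: (0, 0), (1.667, 0), (0, 2.5)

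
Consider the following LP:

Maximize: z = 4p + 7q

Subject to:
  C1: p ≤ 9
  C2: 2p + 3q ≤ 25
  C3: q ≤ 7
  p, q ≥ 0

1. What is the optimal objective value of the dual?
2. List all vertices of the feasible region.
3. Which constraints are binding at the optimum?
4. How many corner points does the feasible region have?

1. 57 (by strong duality, equal to the primal optimum)
2. (0, 0), (9, 0), (9, 2.333), (2, 7), (0, 7)
3. C2, C3
4. 5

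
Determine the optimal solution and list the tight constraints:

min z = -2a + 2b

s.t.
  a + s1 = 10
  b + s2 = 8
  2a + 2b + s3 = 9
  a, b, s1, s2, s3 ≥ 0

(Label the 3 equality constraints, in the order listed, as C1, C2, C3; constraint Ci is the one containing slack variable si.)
Optimal: a = 4.5, b = 0
Binding: C3, b ≥ 0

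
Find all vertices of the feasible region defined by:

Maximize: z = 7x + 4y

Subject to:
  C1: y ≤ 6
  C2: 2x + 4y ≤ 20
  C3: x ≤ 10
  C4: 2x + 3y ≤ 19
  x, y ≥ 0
Each vertex is the intersection of two constraint boundaries that also satisfies all remaining constraints:
  x = 0 and y = 0 → (0, 0)
  2x + 3y = 19 and y = 0 → (9.5, 0)
  2x + 4y = 20 and 2x + 3y = 19 → (8, 1)
  2x + 4y = 20 and x = 0 → (0, 5)

Vertices: (0, 0), (9.5, 0), (8, 1), (0, 5)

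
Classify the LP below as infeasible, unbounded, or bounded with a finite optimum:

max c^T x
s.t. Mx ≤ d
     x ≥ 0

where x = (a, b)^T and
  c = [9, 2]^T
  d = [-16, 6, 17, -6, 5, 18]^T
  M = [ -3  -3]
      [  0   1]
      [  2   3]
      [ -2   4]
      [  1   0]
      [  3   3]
The point (5, 1) satisfies every constraint, so the LP is feasible; the constraints give a ≤ 5 and b ≤ 6, which with a, b ≥ 0 keep the feasible region inside a bounded box. A feasible, bounded LP attains a finite optimum at a vertex.

Feasible with finite optimum z* = 47 at (5, 1).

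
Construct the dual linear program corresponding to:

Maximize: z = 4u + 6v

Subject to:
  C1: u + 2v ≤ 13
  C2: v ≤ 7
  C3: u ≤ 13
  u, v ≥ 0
Minimize: z = 13y1 + 7y2 + 13y3

Subject to:
  C1: -y1 - y3 ≤ -4
  C2: -2y1 - y2 ≤ -6
  y1, y2, y3 ≥ 0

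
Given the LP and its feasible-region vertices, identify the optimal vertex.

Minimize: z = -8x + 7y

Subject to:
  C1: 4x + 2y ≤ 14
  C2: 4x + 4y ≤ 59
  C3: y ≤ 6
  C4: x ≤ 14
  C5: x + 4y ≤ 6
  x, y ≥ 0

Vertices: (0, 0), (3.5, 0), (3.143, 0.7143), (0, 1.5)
(3.5, 0) with z = -28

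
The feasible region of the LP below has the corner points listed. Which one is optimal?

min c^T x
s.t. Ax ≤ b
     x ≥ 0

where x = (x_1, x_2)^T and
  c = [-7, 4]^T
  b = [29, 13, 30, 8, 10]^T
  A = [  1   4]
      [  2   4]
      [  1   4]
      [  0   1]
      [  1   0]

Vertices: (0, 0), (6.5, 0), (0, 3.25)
Evaluating z = -7x_1 + 4x_2 at each vertex:
  (0, 0): z = 0
  (6.5, 0): z = -45.5
  (0, 3.25): z = 13

The smallest value is z = -45.5, attained at (6.5, 0).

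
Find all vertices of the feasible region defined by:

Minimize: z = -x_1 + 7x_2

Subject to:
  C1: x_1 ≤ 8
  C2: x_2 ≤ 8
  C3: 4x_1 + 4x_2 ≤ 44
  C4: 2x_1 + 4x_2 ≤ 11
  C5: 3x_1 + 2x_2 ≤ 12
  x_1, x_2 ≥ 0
Each vertex is the intersection of two constraint boundaries that also satisfies all remaining constraints:
  x_1 = 0 and x_2 = 0 → (0, 0)
  3x_1 + 2x_2 = 12 and x_2 = 0 → (4, 0)
  2x_1 + 4x_2 = 11 and 3x_1 + 2x_2 = 12 → (3.25, 1.125)
  2x_1 + 4x_2 = 11 and x_1 = 0 → (0, 2.75)

Vertices: (0, 0), (4, 0), (3.25, 1.125), (0, 2.75)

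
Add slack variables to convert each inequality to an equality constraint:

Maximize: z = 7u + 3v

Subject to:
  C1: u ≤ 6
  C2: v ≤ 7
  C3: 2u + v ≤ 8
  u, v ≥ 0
max z = 7u + 3v

s.t.
  u + s1 = 6
  v + s2 = 7
  2u + v + s3 = 8
  u, v, s1, s2, s3 ≥ 0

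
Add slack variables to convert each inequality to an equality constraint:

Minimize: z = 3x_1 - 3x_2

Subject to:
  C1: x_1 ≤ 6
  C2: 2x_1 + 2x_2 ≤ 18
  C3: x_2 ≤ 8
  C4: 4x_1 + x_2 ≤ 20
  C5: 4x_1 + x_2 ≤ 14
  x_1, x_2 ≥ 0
min z = 3x_1 - 3x_2

s.t.
  x_1 + s1 = 6
  2x_1 + 2x_2 + s2 = 18
  x_2 + s3 = 8
  4x_1 + x_2 + s4 = 20
  4x_1 + x_2 + s5 = 14
  x_1, x_2, s1, s2, s3, s4, s5 ≥ 0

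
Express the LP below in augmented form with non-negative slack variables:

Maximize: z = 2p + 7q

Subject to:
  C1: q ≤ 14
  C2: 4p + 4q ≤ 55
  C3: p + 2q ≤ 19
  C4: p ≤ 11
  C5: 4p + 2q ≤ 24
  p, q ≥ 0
max z = 2p + 7q

s.t.
  q + s1 = 14
  4p + 4q + s2 = 55
  p + 2q + s3 = 19
  p + s4 = 11
  4p + 2q + s5 = 24
  p, q, s1, s2, s3, s4, s5 ≥ 0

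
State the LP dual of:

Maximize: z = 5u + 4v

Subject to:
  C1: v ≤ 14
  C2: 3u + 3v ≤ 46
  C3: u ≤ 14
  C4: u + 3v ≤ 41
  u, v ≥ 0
Minimize: z = 14y1 + 46y2 + 14y3 + 41y4

Subject to:
  C1: -3y2 - y3 - y4 ≤ -5
  C2: -y1 - 3y2 - 3y4 ≤ -4
  y1, y2, y3, y4 ≥ 0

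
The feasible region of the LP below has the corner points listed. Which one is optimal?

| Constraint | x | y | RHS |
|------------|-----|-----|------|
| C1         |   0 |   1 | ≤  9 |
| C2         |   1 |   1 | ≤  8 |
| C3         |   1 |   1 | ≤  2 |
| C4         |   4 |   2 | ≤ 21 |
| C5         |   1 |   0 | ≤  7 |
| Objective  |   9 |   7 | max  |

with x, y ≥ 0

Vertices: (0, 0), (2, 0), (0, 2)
Evaluating z = 9x + 7y at each vertex:
  (0, 0): z = 0
  (2, 0): z = 18
  (0, 2): z = 14

The largest value is z = 18, attained at (2, 0).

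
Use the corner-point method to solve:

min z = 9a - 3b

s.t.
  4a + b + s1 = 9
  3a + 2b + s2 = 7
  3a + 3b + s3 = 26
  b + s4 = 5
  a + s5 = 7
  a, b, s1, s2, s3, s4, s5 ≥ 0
a = 0, b = 3.5, z = -10.5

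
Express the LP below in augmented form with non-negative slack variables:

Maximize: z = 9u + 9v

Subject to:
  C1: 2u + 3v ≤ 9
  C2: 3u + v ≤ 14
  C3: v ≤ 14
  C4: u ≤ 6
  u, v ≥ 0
max z = 9u + 9v

s.t.
  2u + 3v + s1 = 9
  3u + v + s2 = 14
  v + s3 = 14
  u + s4 = 6
  u, v, s1, s2, s3, s4 ≥ 0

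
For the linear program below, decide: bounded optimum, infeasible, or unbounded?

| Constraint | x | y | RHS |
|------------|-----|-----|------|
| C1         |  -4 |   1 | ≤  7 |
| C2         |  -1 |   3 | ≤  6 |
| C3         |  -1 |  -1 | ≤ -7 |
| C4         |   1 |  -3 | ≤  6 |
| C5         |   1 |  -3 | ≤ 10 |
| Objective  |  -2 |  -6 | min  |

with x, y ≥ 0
Feasible point: (4, 3) satisfies every constraint, so the LP is feasible.
Direction d = (3, 1): for each constraint row a, a·d ≤ 0 —
  (-4)(3) + (1)(1) = -11 ≤ 0
  (-1)(3) + (3)(1) = 0 ≤ 0
  (-1)(3) + (-1)(1) = -4 ≤ 0
  (1)(3) + (-3)(1) = 0 ≤ 0
  (1)(3) + (-3)(1) = 0 ≤ 0
and d ≥ 0, so (4, 3) + t·d stays feasible for every t ≥ 0. Along this ray z = -2x - 6y changes by -12 per unit t, so z → −∞.

Unbounded: there is a feasible ray along which z → −∞.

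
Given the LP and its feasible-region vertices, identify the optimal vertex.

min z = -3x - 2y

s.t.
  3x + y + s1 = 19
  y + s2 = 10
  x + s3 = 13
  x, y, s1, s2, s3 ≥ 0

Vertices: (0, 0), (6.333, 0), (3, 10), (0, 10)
Evaluating z = -3x - 2y at each vertex:
  (0, 0): z = 0
  (6.333, 0): z = -19
  (3, 10): z = -29
  (0, 10): z = -20

The smallest value is z = -29, attained at (3, 10).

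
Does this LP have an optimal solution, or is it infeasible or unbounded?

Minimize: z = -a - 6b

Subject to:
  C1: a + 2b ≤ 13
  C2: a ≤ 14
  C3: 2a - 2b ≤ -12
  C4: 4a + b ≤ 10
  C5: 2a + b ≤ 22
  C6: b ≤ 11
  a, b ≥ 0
The point (0, 6.5) satisfies every constraint, so the LP is feasible; the constraints give a ≤ 14 and b ≤ 11, which with a, b ≥ 0 keep the feasible region inside a bounded box. A feasible, bounded LP attains a finite optimum at a vertex.

Feasible with finite optimum z* = -39 at (0, 6.5).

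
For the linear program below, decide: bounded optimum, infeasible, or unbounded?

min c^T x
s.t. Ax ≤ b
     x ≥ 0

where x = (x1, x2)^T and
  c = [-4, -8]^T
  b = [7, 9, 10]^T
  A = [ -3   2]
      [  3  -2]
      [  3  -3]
Feasible point: (0, 0) satisfies every constraint, so the LP is feasible.
Direction d = (2, 3): for each constraint row a, a·d ≤ 0 —
  (-3)(2) + (2)(3) = 0 ≤ 0
  (3)(2) + (-2)(3) = 0 ≤ 0
  (3)(2) + (-3)(3) = -3 ≤ 0
and d ≥ 0, so (0, 0) + t·d stays feasible for every t ≥ 0. Along this ray z = -4x1 - 8x2 changes by -32 per unit t, so z → −∞.

Unbounded: there is a feasible ray along which z → −∞.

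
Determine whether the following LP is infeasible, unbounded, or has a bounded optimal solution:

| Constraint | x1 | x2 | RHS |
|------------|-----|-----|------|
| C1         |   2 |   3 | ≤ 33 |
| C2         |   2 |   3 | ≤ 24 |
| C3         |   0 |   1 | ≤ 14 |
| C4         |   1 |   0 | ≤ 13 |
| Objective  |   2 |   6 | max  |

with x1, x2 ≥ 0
The point (0, 8) satisfies every constraint, so the LP is feasible; the constraints give x1 ≤ 13 and x2 ≤ 14, which with x1, x2 ≥ 0 keep the feasible region inside a bounded box. A feasible, bounded LP attains a finite optimum at a vertex.

The LP has an optimal solution: (0, 8) with z = 48.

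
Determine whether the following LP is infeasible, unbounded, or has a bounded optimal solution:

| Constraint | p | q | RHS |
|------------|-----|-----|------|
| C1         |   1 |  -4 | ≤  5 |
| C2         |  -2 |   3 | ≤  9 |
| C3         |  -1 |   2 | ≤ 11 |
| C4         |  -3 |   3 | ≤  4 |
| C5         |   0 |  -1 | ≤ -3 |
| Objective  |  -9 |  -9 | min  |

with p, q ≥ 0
Feasible point: (2, 3) satisfies every constraint, so the LP is feasible.
Direction d = (4, 1): for each constraint row a, a·d ≤ 0 —
  (1)(4) + (-4)(1) = 0 ≤ 0
  (-2)(4) + (3)(1) = -5 ≤ 0
  (-1)(4) + (2)(1) = -2 ≤ 0
  (-3)(4) + (3)(1) = -9 ≤ 0
  (0)(4) + (-1)(1) = -1 ≤ 0
and d ≥ 0, so (2, 3) + t·d stays feasible for every t ≥ 0. Along this ray z = -9p - 9q changes by -45 per unit t, so z → −∞.

Unbounded: there is a feasible ray along which z → −∞.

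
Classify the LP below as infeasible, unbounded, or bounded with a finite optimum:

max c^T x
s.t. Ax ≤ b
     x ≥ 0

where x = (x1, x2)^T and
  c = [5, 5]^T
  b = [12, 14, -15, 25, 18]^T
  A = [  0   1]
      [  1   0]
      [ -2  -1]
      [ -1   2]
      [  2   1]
The point (3, 12) satisfies every constraint, so the LP is feasible; the constraints give x1 ≤ 14 and x2 ≤ 12, which with x1, x2 ≥ 0 keep the feasible region inside a bounded box. A feasible, bounded LP attains a finite optimum at a vertex.

The LP has an optimal solution: (3, 12) with z = 75.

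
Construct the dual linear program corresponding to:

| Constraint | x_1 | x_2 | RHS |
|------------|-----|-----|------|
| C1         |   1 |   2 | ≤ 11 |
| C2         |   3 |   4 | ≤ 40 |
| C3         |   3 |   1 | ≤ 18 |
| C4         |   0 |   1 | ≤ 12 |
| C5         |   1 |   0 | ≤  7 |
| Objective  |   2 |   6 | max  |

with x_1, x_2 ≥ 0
Minimize: z = 11y1 + 40y2 + 18y3 + 12y4 + 7y5

Subject to:
  C1: -y1 - 3y2 - 3y3 - y5 ≤ -2
  C2: -2y1 - 4y2 - y3 - y4 ≤ -6
  y1, y2, y3, y4, y5 ≥ 0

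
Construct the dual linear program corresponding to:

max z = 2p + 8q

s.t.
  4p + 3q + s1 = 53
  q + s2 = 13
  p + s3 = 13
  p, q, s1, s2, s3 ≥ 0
Minimize: z = 53y1 + 13y2 + 13y3

Subject to:
  C1: -4y1 - y3 ≤ -2
  C2: -3y1 - y2 ≤ -8
  y1, y2, y3 ≥ 0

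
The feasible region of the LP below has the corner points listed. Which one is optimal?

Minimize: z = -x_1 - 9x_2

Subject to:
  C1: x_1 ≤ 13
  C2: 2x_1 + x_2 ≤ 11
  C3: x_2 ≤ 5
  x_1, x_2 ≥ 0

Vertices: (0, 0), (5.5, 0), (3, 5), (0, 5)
(3, 5) with z = -48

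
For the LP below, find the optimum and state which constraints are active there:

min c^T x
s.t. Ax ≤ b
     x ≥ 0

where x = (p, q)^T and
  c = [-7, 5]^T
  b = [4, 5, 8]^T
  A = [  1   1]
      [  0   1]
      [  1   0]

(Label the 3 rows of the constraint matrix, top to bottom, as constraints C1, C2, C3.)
Optimal: p = 4, q = 0
Slack at optimum:
  C1: slack = 0 (binding)
  C2: slack = 5
  C3: slack = 4
  p ≥ 0: p = 4
  q ≥ 0: q = 0 (binding)
Binding constraints: C1, q ≥ 0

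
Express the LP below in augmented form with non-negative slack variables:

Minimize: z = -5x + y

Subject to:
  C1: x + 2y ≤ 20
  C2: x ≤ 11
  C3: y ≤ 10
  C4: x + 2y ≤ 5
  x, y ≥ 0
min z = -5x + y

s.t.
  x + 2y + s1 = 20
  x + s2 = 11
  y + s3 = 10
  x + 2y + s4 = 5
  x, y, s1, s2, s3, s4 ≥ 0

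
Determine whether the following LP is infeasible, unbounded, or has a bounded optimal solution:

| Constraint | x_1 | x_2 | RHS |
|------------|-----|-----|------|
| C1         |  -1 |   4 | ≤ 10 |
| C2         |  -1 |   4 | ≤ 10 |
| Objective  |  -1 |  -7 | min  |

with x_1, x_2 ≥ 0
Feasible point: (0, 0) satisfies every constraint, so the LP is feasible.
Direction d = (1, 0): for each constraint row a, a·d ≤ 0 —
  (-1)(1) + (4)(0) = -1 ≤ 0
  (-1)(1) + (4)(0) = -1 ≤ 0
and d ≥ 0, so (0, 0) + t·d stays feasible for every t ≥ 0. Along this ray z = -x_1 - 7x_2 changes by -1 per unit t, so z → −∞.

Unbounded: there is a feasible ray along which z → −∞.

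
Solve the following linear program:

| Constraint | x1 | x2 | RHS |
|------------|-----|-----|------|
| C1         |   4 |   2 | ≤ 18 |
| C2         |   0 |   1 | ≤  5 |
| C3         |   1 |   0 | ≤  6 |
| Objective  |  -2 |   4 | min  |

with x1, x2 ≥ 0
x1 = 4.5, x2 = 0, z = -9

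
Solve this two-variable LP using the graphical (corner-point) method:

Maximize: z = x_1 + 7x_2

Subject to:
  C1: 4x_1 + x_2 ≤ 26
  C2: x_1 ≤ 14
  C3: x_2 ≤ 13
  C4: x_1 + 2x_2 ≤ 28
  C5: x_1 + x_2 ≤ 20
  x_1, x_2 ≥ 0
Each vertex is the intersection of two constraint boundaries that also satisfies all remaining constraints:
  x_1 = 0 and x_2 = 0 → (0, 0)
  4x_1 + x_2 = 26 and x_2 = 0 → (6.5, 0)
  4x_1 + x_2 = 26 and x_1 + 2x_2 = 28 → (3.429, 12.29)
  x_2 = 13 and x_1 + 2x_2 = 28 → (2, 13)
  x_2 = 13 and x_1 = 0 → (0, 13)

Evaluating z = x_1 + 7x_2 at each vertex:
  (0, 0): z = 0
  (6.5, 0): z = 6.5
  (3.429, 12.29): z = 89.43
  (2, 13): z = 93
  (0, 13): z = 91

The maximum is at (2, 13) with z = 93.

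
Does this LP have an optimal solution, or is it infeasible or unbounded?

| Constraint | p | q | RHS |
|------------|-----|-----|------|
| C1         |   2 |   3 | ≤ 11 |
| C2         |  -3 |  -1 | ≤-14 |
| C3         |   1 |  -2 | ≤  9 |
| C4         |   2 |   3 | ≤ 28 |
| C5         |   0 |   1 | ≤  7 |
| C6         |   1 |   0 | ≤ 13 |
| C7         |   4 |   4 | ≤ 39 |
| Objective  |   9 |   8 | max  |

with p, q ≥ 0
The point (5.5, 0) satisfies every constraint, so the LP is feasible; the constraints give p ≤ 13 and q ≤ 7, which with p, q ≥ 0 keep the feasible region inside a bounded box. A feasible, bounded LP attains a finite optimum at a vertex.

Evaluating z = 9p + 8q at each vertex:
  (4.667, 0): z = 42
  (5.5, 0): z = 49.5
  (4.429, 0.7143): z = 45.57

Feasible with finite optimum z* = 49.5 at (5.5, 0).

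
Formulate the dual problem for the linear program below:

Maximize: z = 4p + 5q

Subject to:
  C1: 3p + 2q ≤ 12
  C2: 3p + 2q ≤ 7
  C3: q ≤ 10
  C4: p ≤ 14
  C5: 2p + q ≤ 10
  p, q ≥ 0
Minimize: z = 12y1 + 7y2 + 10y3 + 14y4 + 10y5

Subject to:
  C1: -3y1 - 3y2 - y4 - 2y5 ≤ -4
  C2: -2y1 - 2y2 - y3 - y5 ≤ -5
  y1, y2, y3, y4, y5 ≥ 0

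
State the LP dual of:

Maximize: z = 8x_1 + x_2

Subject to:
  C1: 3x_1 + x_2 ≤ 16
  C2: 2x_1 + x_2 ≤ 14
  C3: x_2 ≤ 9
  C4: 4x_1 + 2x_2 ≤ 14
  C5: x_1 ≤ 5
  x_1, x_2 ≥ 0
Minimize: z = 16y1 + 14y2 + 9y3 + 14y4 + 5y5

Subject to:
  C1: -3y1 - 2y2 - 4y4 - y5 ≤ -8
  C2: -y1 - y2 - y3 - 2y4 ≤ -1
  y1, y2, y3, y4, y5 ≥ 0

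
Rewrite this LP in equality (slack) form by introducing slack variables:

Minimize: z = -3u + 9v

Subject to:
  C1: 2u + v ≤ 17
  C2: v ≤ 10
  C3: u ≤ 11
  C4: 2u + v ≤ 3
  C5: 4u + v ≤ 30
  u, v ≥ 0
min z = -3u + 9v

s.t.
  2u + v + s1 = 17
  v + s2 = 10
  u + s3 = 11
  2u + v + s4 = 3
  4u + v + s5 = 30
  u, v, s1, s2, s3, s4, s5 ≥ 0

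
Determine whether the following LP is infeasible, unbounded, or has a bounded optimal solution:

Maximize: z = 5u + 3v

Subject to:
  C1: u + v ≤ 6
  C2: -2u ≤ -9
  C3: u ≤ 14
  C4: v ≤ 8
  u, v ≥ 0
The point (6, 0) satisfies every constraint, so the LP is feasible; the constraints give u ≤ 14 and v ≤ 8, which with u, v ≥ 0 keep the feasible region inside a bounded box. A feasible, bounded LP attains a finite optimum at a vertex.

Bounded optimum: z* = 30 at (6, 0).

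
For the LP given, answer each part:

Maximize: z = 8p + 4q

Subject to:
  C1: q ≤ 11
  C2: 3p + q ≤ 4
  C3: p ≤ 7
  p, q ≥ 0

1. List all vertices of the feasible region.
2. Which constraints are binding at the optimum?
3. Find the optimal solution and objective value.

1. (0, 0), (1.333, 0), (0, 4)
2. C2, p ≥ 0
3. p = 0, q = 4, z = 16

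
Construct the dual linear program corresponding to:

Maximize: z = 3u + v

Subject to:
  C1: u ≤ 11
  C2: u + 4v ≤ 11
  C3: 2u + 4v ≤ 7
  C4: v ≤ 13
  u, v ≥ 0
Minimize: z = 11y1 + 11y2 + 7y3 + 13y4

Subject to:
  C1: -y1 - y2 - 2y3 ≤ -3
  C2: -4y2 - 4y3 - y4 ≤ -1
  y1, y2, y3, y4 ≥ 0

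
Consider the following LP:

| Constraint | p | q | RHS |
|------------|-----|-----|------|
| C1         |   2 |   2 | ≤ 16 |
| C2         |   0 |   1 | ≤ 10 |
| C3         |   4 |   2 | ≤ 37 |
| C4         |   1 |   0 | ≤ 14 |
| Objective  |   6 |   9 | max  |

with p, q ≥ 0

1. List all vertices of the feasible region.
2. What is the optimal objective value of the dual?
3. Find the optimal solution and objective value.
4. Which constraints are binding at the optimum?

1. (0, 0), (8, 0), (0, 8)
2. 72 (by strong duality, equal to the primal optimum)
3. p = 0, q = 8, z = 72
4. C1, p ≥ 0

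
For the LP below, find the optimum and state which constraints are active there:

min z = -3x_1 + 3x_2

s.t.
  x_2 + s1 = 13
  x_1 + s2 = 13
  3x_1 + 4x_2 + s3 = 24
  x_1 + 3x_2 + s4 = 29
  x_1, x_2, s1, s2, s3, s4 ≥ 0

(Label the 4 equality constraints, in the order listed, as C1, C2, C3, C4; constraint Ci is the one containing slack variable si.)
Optimal: x_1 = 8, x_2 = 0
Slack at optimum:
  C1: slack = 13
  C2: slack = 5
  C3: slack = 0 (binding)
  C4: slack = 21
  x_1 ≥ 0: x_1 = 8
  x_2 ≥ 0: x_2 = 0 (binding)
Binding constraints: C3, x_2 ≥ 0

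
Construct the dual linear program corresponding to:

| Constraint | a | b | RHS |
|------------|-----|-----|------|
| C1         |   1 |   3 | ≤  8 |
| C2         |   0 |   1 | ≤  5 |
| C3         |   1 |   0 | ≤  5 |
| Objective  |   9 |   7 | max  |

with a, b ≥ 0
Minimize: z = 8y1 + 5y2 + 5y3

Subject to:
  C1: -y1 - y3 ≤ -9
  C2: -3y1 - y2 ≤ -7
  y1, y2, y3 ≥ 0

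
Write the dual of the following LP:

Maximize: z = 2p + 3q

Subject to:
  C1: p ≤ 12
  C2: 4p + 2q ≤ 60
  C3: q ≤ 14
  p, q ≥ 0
Minimize: z = 12y1 + 60y2 + 14y3

Subject to:
  C1: -y1 - 4y2 ≤ -2
  C2: -2y2 - y3 ≤ -3
  y1, y2, y3 ≥ 0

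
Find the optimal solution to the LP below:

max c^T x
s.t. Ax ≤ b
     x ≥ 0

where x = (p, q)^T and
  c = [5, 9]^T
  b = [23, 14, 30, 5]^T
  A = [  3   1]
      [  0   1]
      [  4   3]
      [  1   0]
p = 0, q = 10, z = 90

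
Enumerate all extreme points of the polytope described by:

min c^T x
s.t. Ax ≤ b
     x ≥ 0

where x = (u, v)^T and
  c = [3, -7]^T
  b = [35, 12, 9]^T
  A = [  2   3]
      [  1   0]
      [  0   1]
Each vertex is the intersection of two constraint boundaries that also satisfies all remaining constraints:
  u = 0 and v = 0 → (0, 0)
  u = 12 and v = 0 → (12, 0)
  2u + 3v = 35 and u = 12 → (12, 3.667)
  2u + 3v = 35 and v = 9 → (4, 9)
  v = 9 and u = 0 → (0, 9)

Vertices: (0, 0), (12, 0), (12, 3.667), (4, 9), (0, 9)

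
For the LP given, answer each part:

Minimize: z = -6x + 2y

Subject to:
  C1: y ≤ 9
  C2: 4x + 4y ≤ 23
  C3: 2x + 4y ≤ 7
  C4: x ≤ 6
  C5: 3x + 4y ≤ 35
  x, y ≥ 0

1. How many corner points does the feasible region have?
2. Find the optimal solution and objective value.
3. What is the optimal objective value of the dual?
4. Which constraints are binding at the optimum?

1. 3
2. x = 3.5, y = 0, z = -21
3. -21 (by strong duality, equal to the primal optimum)
4. C3, y ≥ 0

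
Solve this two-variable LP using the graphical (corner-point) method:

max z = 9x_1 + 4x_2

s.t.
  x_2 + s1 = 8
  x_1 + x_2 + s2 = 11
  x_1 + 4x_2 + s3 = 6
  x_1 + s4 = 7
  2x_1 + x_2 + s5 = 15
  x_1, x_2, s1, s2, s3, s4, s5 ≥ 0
Each vertex is the intersection of two constraint boundaries that also satisfies all remaining constraints:
  x_1 = 0 and x_2 = 0 → (0, 0)
  x_1 + 4x_2 = 6 and x_2 = 0 → (6, 0)
  x_1 + 4x_2 = 6 and x_1 = 0 → (0, 1.5)

Evaluating z = 9x_1 + 4x_2 at each vertex:
  (0, 0): z = 0
  (6, 0): z = 54
  (0, 1.5): z = 6

The maximum is at (6, 0) with z = 54.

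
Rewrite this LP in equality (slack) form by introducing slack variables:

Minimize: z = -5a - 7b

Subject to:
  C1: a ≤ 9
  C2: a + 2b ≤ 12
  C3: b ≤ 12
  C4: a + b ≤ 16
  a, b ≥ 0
min z = -5a - 7b

s.t.
  a + s1 = 9
  a + 2b + s2 = 12
  b + s3 = 12
  a + b + s4 = 16
  a, b, s1, s2, s3, s4 ≥ 0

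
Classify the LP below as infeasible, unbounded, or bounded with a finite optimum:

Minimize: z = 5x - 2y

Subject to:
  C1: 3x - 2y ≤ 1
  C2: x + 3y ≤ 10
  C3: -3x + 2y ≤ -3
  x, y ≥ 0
C1 requires 3x - 2y ≤ 1, while C3 (-3x + 2y ≤ -3) is equivalent to 3x - 2y ≥ 3. Together they would need 3 ≤ 3x - 2y ≤ 1, which is impossible since 3 > 1. No point satisfies all constraints.

Infeasible — the constraint set is empty.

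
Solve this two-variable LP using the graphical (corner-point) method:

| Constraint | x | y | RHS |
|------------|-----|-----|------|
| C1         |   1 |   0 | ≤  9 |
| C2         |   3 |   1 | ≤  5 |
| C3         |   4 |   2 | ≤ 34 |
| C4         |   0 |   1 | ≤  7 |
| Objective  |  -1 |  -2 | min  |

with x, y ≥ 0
x = 0, y = 5, z = -10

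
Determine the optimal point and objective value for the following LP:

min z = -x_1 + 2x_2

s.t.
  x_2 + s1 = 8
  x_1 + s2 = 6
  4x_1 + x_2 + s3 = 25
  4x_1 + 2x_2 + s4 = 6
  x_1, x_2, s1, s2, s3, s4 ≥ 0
Each vertex is the intersection of two constraint boundaries that also satisfies all remaining constraints:
  x_1 = 0 and x_2 = 0 → (0, 0)
  4x_1 + 2x_2 = 6 and x_2 = 0 → (1.5, 0)
  4x_1 + 2x_2 = 6 and x_1 = 0 → (0, 3)

Evaluating z = -x_1 + 2x_2 at each vertex:
  (0, 0): z = 0
  (1.5, 0): z = -1.5
  (0, 3): z = 6

The minimum is at (1.5, 0) with z = -1.5.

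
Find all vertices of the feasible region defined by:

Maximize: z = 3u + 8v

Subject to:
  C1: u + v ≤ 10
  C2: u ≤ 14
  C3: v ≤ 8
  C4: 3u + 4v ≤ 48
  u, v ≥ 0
Each vertex is the intersection of two constraint boundaries that also satisfies all remaining constraints:
  u = 0 and v = 0 → (0, 0)
  u + v = 10 and v = 0 → (10, 0)
  u + v = 10 and v = 8 → (2, 8)
  v = 8 and u = 0 → (0, 8)

Vertices: (0, 0), (10, 0), (2, 8), (0, 8)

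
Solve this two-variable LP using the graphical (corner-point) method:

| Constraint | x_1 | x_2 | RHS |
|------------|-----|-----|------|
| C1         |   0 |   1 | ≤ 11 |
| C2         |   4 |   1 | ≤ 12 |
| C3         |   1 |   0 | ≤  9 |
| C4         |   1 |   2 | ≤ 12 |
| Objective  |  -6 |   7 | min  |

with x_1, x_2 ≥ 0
Each vertex is the intersection of two constraint boundaries that also satisfies all remaining constraints:
  x_1 = 0 and x_2 = 0 → (0, 0)
  4x_1 + x_2 = 12 and x_2 = 0 → (3, 0)
  4x_1 + x_2 = 12 and x_1 + 2x_2 = 12 → (1.714, 5.143)
  x_1 + 2x_2 = 12 and x_1 = 0 → (0, 6)

Evaluating z = -6x_1 + 7x_2 at each vertex:
  (0, 0): z = 0
  (3, 0): z = -18
  (1.714, 5.143): z = 25.71
  (0, 6): z = 42

The minimum is at (3, 0) with z = -18.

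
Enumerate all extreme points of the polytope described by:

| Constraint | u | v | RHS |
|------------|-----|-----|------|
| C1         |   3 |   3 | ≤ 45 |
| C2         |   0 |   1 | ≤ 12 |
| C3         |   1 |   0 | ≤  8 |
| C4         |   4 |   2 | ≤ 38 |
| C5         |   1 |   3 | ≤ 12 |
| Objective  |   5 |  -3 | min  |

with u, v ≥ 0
Each vertex is the intersection of two constraint boundaries that also satisfies all remaining constraints:
  u = 0 and v = 0 → (0, 0)
  u = 8 and v = 0 → (8, 0)
  u = 8 and u + 3v = 12 → (8, 1.333)
  u + 3v = 12 and u = 0 → (0, 4)

Vertices: (0, 0), (8, 0), (8, 1.333), (0, 4)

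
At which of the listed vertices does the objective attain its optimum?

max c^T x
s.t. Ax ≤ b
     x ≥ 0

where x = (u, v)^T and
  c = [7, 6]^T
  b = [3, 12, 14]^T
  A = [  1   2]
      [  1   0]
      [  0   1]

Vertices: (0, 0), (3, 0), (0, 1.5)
(3, 0) with z = 21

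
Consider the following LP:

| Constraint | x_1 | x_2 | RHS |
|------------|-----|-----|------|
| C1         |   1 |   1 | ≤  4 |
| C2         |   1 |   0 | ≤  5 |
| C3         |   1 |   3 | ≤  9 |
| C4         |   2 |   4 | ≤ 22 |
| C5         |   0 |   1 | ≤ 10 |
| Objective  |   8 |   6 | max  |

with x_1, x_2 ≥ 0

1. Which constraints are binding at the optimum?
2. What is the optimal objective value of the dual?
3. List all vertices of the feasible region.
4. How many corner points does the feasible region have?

1. C1, x_2 ≥ 0
2. 32 (by strong duality, equal to the primal optimum)
3. (0, 0), (4, 0), (1.5, 2.5), (0, 3)
4. 4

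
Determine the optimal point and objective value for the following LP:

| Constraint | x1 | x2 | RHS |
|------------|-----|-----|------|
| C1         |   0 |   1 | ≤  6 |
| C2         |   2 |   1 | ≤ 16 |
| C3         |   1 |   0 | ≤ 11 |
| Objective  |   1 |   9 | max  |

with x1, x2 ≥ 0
Each vertex is the intersection of two constraint boundaries that also satisfies all remaining constraints:
  x1 = 0 and x2 = 0 → (0, 0)
  2x1 + x2 = 16 and x2 = 0 → (8, 0)
  x2 = 6 and 2x1 + x2 = 16 → (5, 6)
  x2 = 6 and x1 = 0 → (0, 6)

Evaluating z = x1 + 9x2 at each vertex:
  (0, 0): z = 0
  (8, 0): z = 8
  (5, 6): z = 59
  (0, 6): z = 54

The maximum is at (5, 6) with z = 59.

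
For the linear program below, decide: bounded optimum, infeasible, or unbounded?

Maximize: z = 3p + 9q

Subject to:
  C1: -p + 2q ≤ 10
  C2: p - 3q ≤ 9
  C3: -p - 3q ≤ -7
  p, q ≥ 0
Feasible point: (0, 3) satisfies every constraint, so the LP is feasible.
Direction d = (2, 1): for each constraint row a, a·d ≤ 0 —
  (-1)(2) + (2)(1) = 0 ≤ 0
  (1)(2) + (-3)(1) = -1 ≤ 0
  (-1)(2) + (-3)(1) = -5 ≤ 0
and d ≥ 0, so (0, 3) + t·d stays feasible for every t ≥ 0. Along this ray z = 3p + 9q changes by 15 per unit t, so z → +∞.

Unbounded — the objective can increase without bound over the feasible region.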